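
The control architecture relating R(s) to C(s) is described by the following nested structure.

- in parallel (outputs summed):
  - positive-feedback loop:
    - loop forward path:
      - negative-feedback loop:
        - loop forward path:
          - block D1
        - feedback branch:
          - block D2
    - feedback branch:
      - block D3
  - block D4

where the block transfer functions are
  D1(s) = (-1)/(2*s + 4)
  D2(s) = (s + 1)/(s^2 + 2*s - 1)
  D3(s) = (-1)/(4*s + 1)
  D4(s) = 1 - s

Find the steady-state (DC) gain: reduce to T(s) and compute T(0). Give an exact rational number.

(1) close the feedback loop around D1, D2 = (-s^2 - 2*s + 1)/(2*s^3 + 8*s^2 + 5*s - 5)
(2) collapse the loop ([D1/(1+D1*D2)] forward, D3 return) = (-4*s^3 - 9*s^2 + 2*s + 1)/(8*s^4 + 34*s^3 + 27*s^2 - 17*s - 4)
(3) sum the parallel branches [[D1/(1+D1*D2)]/(1-[D1/(1+D1*D2)]*D3)], D4 = (-8*s^5 - 26*s^4 + 3*s^3 + 35*s^2 - 11*s - 3)/(8*s^4 + 34*s^3 + 27*s^2 - 17*s - 4)
Step 3 gives the overall T(s). Then T(0) = -3/(-4) = 3/4.

Hence the answer: 3/4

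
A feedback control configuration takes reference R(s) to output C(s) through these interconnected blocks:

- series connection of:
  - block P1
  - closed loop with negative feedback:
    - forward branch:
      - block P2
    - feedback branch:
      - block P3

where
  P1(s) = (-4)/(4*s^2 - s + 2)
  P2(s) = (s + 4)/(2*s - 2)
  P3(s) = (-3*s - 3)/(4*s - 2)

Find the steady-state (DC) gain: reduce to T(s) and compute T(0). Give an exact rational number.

(1) collapse the loop (P2 forward, P3 return) -> (4*s^2 + 14*s - 8)/(5*s^2 - 27*s - 8)
(2) series reduction of P1, [P2/(1+P2*P3)] -> (-16*s^2 - 56*s + 32)/(20*s^4 - 113*s^3 + 5*s^2 - 46*s - 16)
Step 2 gives the overall T(s). Then T(0) = 32/(-16) = -2.

Therefore the answer is -2.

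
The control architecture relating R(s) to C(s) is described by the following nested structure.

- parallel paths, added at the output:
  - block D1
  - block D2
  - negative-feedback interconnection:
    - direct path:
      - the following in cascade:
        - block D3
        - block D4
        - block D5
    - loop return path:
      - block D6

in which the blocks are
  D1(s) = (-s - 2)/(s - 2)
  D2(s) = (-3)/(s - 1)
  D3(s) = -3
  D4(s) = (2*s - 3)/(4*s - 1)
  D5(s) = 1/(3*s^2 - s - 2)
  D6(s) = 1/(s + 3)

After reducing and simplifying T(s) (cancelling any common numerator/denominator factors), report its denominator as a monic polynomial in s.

The answer is s^6 - 7*s^5/12 - 91*s^4/12 + 39*s^3/4 + 17*s^2/6 - 95*s/12 + 5/2.

Reasoning:
Step 1 - combine D3, D4, D5 in series, giving (9 - 6*s)/(12*s^3 - 7*s^2 - 7*s + 2)
Step 2 - apply the feedback formula to (D3*D4*D5), D6, giving (-6*s^2 - 9*s + 27)/(12*s^4 + 29*s^3 - 28*s^2 - 25*s + 15)
Step 3 - sum the parallel branches D1, D2, [(D3*D4*D5)/(1+(D3*D4*D5)*D6)], giving (-12*s^6 - 77*s^5 + 2*s^4 + 378*s^3 - 97*s^2 - 359*s + 174)/(12*s^6 - 7*s^5 - 91*s^4 + 117*s^3 + 34*s^2 - 95*s + 30)
T(s) is the step-3 result (common factors already cancelled). Leading coefficient of the denominator: 12. Divide through by 12 for the monic polynomial.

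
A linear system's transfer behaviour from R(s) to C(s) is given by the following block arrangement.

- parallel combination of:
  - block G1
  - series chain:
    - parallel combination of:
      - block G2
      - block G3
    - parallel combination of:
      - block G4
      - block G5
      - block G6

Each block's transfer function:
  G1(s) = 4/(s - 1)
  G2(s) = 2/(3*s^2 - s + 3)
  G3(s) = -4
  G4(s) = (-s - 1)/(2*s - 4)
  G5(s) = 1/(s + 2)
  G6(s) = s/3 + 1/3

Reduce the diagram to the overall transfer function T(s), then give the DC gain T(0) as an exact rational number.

First reduce the diagram to T(s).

Step 1: combine G2, G3 in parallel; result (-12*s^2 + 4*s - 10)/(3*s^2 - s + 3)
Step 2: reduce the parallel group G4, G5, G6; result (2*s^3 - s^2 - 11*s - 26)/(6*s^2 - 24)
Step 3: reduce the series chain (G2+G3), (G4+G5+G6); result (-12*s^5 + 10*s^4 + 54*s^3 + 139*s^2 + 3*s + 130)/(9*s^4 - 3*s^3 - 27*s^2 + 12*s - 36)
Step 4: sum the parallel branches G1, ((G2+G3)*(G4+G5+G6)); result (-12*s^6 + 22*s^5 + 80*s^4 + 73*s^3 - 244*s^2 + 175*s - 274)/(9*s^5 - 12*s^4 - 24*s^3 + 39*s^2 - 48*s + 36)
The step-4 result is T(s). Setting s = 0: T(0) = -274/36 = -137/18.

Answer: -137/18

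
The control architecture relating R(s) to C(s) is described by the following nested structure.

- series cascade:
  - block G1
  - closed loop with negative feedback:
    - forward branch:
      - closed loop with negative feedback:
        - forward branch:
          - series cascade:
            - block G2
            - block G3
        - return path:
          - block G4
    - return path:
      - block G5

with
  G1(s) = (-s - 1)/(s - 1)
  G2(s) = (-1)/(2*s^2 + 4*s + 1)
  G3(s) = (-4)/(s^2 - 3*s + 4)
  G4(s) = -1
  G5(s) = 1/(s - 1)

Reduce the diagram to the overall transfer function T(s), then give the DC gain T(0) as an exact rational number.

Step 1 - multiply G2, G3 (series) = 4/(2*s^4 - 2*s^3 - 3*s^2 + 13*s + 4)
Step 2 - apply the feedback formula to (G2*G3), G4 = 4/(2*s^4 - 2*s^3 - 3*s^2 + 13*s)
Step 3 - apply the feedback formula to [(G2*G3)/(1+(G2*G3)*G4)], G5 = (4*s - 4)/(2*s^5 - 4*s^4 - s^3 + 16*s^2 - 13*s + 4)
Step 4 - combine G1, [[(G2*G3)/(1+(G2*G3)*G4)]/(1+[(G2*G3)/(1+(G2*G3)*G4)]*G5)] in series = (-4*s - 4)/(2*s^5 - 4*s^4 - s^3 + 16*s^2 - 13*s + 4)
DC gain: substitute s = 0 into T(s) from step 4: T(0) = -4/4 = -1.

Therefore the answer is -1.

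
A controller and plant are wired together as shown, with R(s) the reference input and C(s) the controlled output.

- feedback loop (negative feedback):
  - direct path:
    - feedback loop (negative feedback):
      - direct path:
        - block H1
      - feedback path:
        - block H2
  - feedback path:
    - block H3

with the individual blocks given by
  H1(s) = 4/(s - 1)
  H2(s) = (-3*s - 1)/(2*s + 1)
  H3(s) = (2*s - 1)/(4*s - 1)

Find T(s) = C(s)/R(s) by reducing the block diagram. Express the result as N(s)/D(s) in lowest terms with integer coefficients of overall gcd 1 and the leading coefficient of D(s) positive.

Reducing step by step:

Step 1: apply the feedback formula to H1, H2; result (8*s + 4)/(2*s^2 - 13*s - 5)
Step 2: collapse the loop ([H1/(1+H1*H2)] forward, H3 return); the result is T(s) itself (integer coefficients, no common factor, positive leading denominator coefficient)

Answer: (32*s^2 + 8*s - 4)/(8*s^3 - 38*s^2 - 7*s + 1)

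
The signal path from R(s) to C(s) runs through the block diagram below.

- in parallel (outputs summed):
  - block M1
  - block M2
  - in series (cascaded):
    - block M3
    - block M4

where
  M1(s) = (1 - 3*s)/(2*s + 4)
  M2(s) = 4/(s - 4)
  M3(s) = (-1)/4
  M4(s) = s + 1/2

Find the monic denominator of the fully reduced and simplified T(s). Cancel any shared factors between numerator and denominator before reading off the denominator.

[1] cascade M3, M4 = -s/4 - 1/8
[2] add M1, M2, (M3*M4) (parallel) = (-2*s^3 - 9*s^2 + 102*s + 56)/(8*s^2 - 16*s - 64)
T(s) is the step-2 result (common factors already cancelled). Leading coefficient of the denominator: 8. Divide through by 8 for the monic polynomial.

Answer: s^2 - 2*s - 8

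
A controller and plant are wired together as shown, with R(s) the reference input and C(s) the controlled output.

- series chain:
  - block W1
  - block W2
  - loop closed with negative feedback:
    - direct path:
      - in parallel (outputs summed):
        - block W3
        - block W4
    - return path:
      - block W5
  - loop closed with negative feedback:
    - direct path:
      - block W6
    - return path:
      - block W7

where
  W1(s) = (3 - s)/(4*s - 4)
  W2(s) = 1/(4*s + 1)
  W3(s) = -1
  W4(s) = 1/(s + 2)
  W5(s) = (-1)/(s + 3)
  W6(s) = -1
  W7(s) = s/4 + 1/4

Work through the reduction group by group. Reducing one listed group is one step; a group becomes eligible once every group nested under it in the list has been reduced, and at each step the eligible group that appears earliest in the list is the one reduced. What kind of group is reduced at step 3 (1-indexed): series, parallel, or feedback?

Step 1. combine W3, W4 in parallel
Step 2. reduce the feedback loop with forward (W3+W4) and return W5
Step 3. reduce the feedback loop with forward W6 and return W7
Step 4. reduce the series chain W1, W2, [(W3+W4)/(1+(W3+W4)*W5)], [W6/(1+W6*W7)]
So the answer for step 3 is feedback.

Answer: feedback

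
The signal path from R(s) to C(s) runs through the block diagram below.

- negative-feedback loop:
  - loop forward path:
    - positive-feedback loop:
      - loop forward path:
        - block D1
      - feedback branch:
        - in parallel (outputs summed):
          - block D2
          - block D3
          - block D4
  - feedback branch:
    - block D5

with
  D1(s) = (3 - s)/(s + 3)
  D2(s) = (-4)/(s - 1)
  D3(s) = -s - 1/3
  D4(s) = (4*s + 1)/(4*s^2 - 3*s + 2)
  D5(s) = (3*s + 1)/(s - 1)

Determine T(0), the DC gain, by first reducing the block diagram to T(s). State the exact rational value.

Reducing step by step:

Step 1. add D2, D3, D4 (parallel); result (-12*s^4 + 17*s^3 - 44*s^2 + 28*s - 25)/(12*s^3 - 21*s^2 + 15*s - 6)
Step 2. feedback reduction of D1, (D2+D3+D4); result (12*s^4 - 57*s^3 + 78*s^2 - 51*s + 18)/(12*s^5 - 65*s^4 + 80*s^3 - 112*s^2 + 70*s - 57)
Step 3. collapse the loop ([D1/(1-D1*(D2+D3+D4))] forward, D5 return); result (12*s^4 - 57*s^3 + 78*s^2 - 51*s + 18)/(12*s^5 - 29*s^4 - 43*s^3 - 58*s^2 + 49*s - 75)
Step 3 gives the overall T(s). Then T(0) = 18/(-75) = -6/25.

Answer: -6/25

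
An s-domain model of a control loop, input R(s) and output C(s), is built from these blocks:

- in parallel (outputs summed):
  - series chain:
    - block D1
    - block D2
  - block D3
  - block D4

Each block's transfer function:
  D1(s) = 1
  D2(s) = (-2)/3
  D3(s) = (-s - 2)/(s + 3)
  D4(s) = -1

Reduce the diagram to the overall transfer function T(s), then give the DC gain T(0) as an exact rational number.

1. combine D1, D2 in series gives (-2)/3
2. add (D1*D2), D3, D4 (parallel) gives (-8*s - 21)/(3*s + 9)
Step 2 gives the overall T(s). Then T(0) = -21/9 = -7/3.

Final answer: -7/3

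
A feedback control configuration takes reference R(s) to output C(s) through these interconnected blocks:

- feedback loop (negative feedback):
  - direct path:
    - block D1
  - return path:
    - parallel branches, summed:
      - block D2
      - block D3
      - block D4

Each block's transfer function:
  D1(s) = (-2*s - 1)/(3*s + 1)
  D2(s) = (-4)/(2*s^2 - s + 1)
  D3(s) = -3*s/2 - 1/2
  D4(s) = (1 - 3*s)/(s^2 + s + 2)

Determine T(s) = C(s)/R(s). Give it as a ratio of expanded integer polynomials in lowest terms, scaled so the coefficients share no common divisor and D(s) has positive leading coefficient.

Step 1 - sum the parallel branches D2, D3, D4; result (-6*s^5 - 5*s^4 - 25*s^3 + s^2 - 21*s - 16)/(4*s^4 + 2*s^3 + 8*s^2 - 2*s + 4)
Step 2 - apply the feedback formula to D1, (D2+D3+D4), giving the overall T(s)

Hence the answer: (-8*s^5 - 8*s^4 - 18*s^3 - 4*s^2 - 6*s - 4)/(12*s^6 + 28*s^5 + 65*s^4 + 49*s^3 + 43*s^2 + 63*s + 20)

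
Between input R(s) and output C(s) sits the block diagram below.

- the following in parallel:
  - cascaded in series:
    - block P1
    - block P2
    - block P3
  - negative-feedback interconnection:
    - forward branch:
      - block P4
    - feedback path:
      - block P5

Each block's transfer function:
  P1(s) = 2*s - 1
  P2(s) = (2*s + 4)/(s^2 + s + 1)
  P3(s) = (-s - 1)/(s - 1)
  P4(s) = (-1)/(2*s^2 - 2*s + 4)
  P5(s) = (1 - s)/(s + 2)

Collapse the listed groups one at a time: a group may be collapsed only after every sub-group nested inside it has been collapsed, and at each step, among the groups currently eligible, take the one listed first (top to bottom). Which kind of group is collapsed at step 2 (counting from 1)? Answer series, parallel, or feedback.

Step 1: series reduction of P1, P2, P3
Step 2: collapse the loop (P4 forward, P5 return)
Step 3: add (P1*P2*P3), [P4/(1+P4*P5)] (parallel)
So the answer for step 2 is feedback.

Hence the answer: feedback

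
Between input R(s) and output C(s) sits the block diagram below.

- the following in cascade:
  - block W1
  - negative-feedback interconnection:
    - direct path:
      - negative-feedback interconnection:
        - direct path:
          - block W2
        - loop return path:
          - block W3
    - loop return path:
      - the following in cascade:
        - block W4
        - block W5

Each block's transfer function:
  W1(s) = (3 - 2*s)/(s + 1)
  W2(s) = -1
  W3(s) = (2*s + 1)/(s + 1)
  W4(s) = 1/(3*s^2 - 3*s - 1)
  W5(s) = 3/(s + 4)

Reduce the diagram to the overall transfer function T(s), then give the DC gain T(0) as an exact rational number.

1. collapse the loop (W2 forward, W3 return), giving (s + 1)/s
2. reduce the series chain W4, W5, giving 3/(3*s^3 + 9*s^2 - 13*s - 4)
3. apply the feedback formula to [W2/(1+W2*W3)], (W4*W5), giving (3*s^4 + 12*s^3 - 4*s^2 - 17*s - 4)/(3*s^4 + 9*s^3 - 13*s^2 - s + 3)
4. combine W1, [[W2/(1+W2*W3)]/(1+[W2/(1+W2*W3)]*(W4*W5))] in series, giving (-6*s^4 - 9*s^3 + 53*s^2 - 31*s - 12)/(3*s^4 + 9*s^3 - 13*s^2 - s + 3)
The step-4 result is T(s). Setting s = 0: T(0) = -12/3 = -4.

Final answer: -4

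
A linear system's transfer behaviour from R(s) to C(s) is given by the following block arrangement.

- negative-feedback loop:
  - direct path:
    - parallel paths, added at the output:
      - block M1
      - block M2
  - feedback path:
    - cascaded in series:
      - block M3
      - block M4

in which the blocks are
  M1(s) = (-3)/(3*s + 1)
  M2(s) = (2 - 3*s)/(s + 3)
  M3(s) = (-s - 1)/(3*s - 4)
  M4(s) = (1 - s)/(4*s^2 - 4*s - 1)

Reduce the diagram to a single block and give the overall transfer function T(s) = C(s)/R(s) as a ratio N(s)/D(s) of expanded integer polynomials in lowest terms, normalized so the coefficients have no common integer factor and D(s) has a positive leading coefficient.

Reducing step by step:

1. sum the parallel branches M1, M2, giving (-9*s^2 - 7)/(3*s^2 + 10*s + 3)
2. combine M3, M4 in series, giving (s^2 - 1)/(12*s^3 - 28*s^2 + 13*s + 4)
3. close the feedback loop around (M1+M2), (M3*M4), giving the overall T(s)

Answer: (-108*s^5 + 252*s^4 - 201*s^3 + 160*s^2 - 91*s - 28)/(36*s^5 + 27*s^4 - 205*s^3 + 60*s^2 + 79*s + 19)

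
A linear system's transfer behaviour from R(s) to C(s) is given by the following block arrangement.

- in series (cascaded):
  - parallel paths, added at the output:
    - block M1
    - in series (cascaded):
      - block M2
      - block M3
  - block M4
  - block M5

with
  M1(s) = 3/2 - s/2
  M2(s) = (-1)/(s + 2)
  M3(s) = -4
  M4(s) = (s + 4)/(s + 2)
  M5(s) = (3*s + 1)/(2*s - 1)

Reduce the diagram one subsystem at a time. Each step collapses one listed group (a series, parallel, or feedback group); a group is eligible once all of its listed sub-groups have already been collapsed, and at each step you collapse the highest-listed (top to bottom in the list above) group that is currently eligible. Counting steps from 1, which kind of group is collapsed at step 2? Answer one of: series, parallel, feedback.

Step 1 - multiply M2, M3 (series)
Step 2 - reduce the parallel group M1, (M2*M3)
Step 3 - series reduction of (M1+(M2*M3)), M4, M5
At step 2 the group reduced is parallel.

Answer: parallel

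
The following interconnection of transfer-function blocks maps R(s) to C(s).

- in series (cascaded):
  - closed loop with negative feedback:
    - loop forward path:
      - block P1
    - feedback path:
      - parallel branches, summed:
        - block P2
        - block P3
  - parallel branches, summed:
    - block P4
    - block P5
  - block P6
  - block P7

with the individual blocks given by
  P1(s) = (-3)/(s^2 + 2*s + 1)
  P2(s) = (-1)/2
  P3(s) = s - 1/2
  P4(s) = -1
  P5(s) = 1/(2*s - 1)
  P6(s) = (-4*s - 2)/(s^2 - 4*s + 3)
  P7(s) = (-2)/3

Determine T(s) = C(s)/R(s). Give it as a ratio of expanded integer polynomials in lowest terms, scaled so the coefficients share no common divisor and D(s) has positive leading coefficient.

Reducing step by step:

Step 1: reduce the parallel group P2, P3 gives s - 1
Step 2: feedback reduction of P1, (P2+P3) gives (-3)/(s^2 - s + 4)
Step 3: add P4, P5 (parallel) gives (2 - 2*s)/(2*s - 1)
Step 4: cascade [P1/(1+P1*(P2+P3))], (P4+P5), P6, P7: this yields T(s), and no further normalization is needed

Answer: (16*s + 8)/(2*s^4 - 9*s^3 + 18*s^2 - 31*s + 12)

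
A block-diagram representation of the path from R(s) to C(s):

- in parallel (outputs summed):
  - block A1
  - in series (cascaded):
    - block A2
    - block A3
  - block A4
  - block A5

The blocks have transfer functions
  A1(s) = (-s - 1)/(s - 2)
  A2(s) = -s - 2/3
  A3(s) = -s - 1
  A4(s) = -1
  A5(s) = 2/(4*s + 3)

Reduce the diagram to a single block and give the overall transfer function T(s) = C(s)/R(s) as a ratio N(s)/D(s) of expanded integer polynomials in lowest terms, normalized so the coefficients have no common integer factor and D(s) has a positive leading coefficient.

First reduce the diagram to T(s).

1. multiply A2, A3 (series) gives s^2 + 5*s/3 + 2/3
2. add A1, (A2*A3), A4, A5 (parallel) - this is the overall T(s), already in the required normalized form

Answer: (12*s^4 + 5*s^3 - 59*s^2 - 40*s - 15)/(12*s^2 - 15*s - 18)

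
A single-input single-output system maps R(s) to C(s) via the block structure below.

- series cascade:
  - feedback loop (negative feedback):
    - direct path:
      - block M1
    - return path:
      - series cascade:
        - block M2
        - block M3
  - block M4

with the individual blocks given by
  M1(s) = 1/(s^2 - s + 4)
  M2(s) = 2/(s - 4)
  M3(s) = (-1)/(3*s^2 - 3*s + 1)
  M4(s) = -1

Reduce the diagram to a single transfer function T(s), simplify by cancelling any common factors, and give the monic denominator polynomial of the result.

1. reduce the series chain M2, M3; result (-2)/(3*s^3 - 15*s^2 + 13*s - 4)
2. close the feedback loop around M1, (M2*M3); result (3*s^3 - 15*s^2 + 13*s - 4)/(3*s^5 - 18*s^4 + 40*s^3 - 77*s^2 + 56*s - 18)
3. cascade [M1/(1+M1*(M2*M3))], M4; result (-3*s^3 + 15*s^2 - 13*s + 4)/(3*s^5 - 18*s^4 + 40*s^3 - 77*s^2 + 56*s - 18)
The result of step 3 is T(s) in lowest terms. Its denominator has leading coefficient 3; dividing the denominator through by 3 makes it monic.

Answer: s^5 - 6*s^4 + 40*s^3/3 - 77*s^2/3 + 56*s/3 - 6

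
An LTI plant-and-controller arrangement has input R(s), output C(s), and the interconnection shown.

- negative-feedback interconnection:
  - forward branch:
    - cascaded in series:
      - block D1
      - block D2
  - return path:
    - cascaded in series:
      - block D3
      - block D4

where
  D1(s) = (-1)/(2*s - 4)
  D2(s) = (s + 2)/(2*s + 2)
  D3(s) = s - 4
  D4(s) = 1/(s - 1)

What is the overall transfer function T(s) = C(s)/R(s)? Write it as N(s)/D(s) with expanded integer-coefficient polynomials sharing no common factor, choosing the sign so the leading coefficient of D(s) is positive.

The answer is (-s^2 - s + 2)/(4*s^3 - 9*s^2 - 2*s + 16).

Reasoning:
1. reduce the series chain D1, D2 gives (-s - 2)/(4*s^2 - 4*s - 8)
2. multiply D3, D4 (series) gives (s - 4)/(s - 1)
3. collapse the loop ((D1*D2) forward, (D3*D4) return): this yields T(s), and no further normalization is needed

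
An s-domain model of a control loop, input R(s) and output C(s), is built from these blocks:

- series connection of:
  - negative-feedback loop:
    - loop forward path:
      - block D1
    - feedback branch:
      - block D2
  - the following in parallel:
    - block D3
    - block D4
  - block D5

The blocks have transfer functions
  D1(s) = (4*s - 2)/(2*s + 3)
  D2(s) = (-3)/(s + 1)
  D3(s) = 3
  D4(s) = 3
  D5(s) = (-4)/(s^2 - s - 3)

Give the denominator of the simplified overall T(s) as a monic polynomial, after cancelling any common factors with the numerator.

The answer is s^4 - 9*s^3/2 + 5*s^2 + 6*s - 27/2.

Reasoning:
(1) close the feedback loop around D1, D2 gives (4*s^2 + 2*s - 2)/(2*s^2 - 7*s + 9)
(2) add D3, D4 (parallel) gives 6
(3) reduce the series chain [D1/(1+D1*D2)], (D3+D4), D5 gives (-96*s^2 - 48*s + 48)/(2*s^4 - 9*s^3 + 10*s^2 + 12*s - 27)
T(s) is the step-3 result (common factors already cancelled). Leading coefficient of the denominator: 2. Divide through by 2 for the monic polynomial.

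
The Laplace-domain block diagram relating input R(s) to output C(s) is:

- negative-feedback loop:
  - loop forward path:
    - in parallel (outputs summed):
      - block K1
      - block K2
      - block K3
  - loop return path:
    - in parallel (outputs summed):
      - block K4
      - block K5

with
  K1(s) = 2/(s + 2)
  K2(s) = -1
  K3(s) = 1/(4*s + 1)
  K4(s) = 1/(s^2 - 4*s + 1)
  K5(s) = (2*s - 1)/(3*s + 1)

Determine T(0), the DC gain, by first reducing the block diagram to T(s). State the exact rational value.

Step 1: combine K1, K2, K3 in parallel gives (2 - 4*s^2)/(4*s^2 + 9*s + 2)
Step 2: add K4, K5 (parallel) gives (2*s^3 - 9*s^2 + 9*s)/(3*s^3 - 11*s^2 - s + 1)
Step 3: feedback reduction of (K1+K2+K3), (K4+K5) gives (-12*s^5 + 44*s^4 + 10*s^3 - 26*s^2 - 2*s + 2)/(4*s^5 + 19*s^4 - 129*s^3 - 45*s^2 + 25*s + 2)
Evaluating the step-3 result (the overall T(s)) at s = 0 gives T(0) = 2/2 = 1.

Final answer: 1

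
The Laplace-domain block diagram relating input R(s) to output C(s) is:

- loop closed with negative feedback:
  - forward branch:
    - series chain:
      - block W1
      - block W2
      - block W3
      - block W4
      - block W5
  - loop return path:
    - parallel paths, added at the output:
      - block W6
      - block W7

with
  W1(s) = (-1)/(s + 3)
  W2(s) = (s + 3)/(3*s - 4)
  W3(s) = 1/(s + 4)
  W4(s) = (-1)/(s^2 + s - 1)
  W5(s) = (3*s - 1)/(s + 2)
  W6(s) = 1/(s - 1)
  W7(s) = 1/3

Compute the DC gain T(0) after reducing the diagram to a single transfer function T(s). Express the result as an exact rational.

Answer: -3/98

Working:
(1) multiply W1, W2, W3, W4, W5 (series) = (3*s - 1)/(3*s^5 + 17*s^4 + 11*s^3 - 46*s^2 - 32*s + 32)
(2) combine W6, W7 in parallel = (s + 2)/(3*s - 3)
(3) collapse the loop ((W1*W2*W3*W4*W5) forward, (W6+W7) return) = (9*s^2 - 12*s + 3)/(9*s^6 + 42*s^5 - 18*s^4 - 171*s^3 + 45*s^2 + 197*s - 98)
The step-3 result is T(s). Setting s = 0: T(0) = 3/(-98) = -3/98.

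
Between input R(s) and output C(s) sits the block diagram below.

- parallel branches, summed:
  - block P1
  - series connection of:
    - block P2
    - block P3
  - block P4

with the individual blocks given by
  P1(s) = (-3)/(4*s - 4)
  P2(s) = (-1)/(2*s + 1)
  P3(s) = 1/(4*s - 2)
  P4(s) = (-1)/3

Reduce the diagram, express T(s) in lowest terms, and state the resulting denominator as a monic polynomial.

1. series reduction of P2, P3; result (-1)/(8*s^2 - 2)
2. sum the parallel branches P1, (P2*P3), P4; result (-16*s^3 - 20*s^2 - 2*s + 11)/(48*s^3 - 48*s^2 - 12*s + 12)
That last expression is T(s), already simplified. Scaling its denominator by 1/48 (the reciprocal of the leading coefficient) yields the monic denominator.

Answer: s^3 - s^2 - s/4 + 1/4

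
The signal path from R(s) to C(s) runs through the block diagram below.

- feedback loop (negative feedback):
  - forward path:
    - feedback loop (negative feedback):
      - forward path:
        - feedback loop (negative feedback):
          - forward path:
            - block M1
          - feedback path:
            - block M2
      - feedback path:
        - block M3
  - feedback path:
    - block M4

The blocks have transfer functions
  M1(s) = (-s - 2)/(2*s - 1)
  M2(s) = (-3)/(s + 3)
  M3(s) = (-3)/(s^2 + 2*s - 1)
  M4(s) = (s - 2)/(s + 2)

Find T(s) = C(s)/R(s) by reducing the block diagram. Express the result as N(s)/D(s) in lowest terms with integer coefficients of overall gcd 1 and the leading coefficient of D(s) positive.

Answer: (-s^4 - 7*s^3 - 15*s^2 - 7*s + 6)/(s^4 + 9*s^3 + 25*s^2 + 26*s + 9)

Working:
Step 1 - apply the feedback formula to M1, M2 -> (-s^2 - 5*s - 6)/(2*s^2 + 8*s + 3)
Step 2 - apply the feedback formula to [M1/(1+M1*M2)], M3 -> (-s^4 - 7*s^3 - 15*s^2 - 7*s + 6)/(2*s^4 + 12*s^3 + 20*s^2 + 13*s + 15)
Step 3 - feedback reduction of [[M1/(1+M1*M2)]/(1+[M1/(1+M1*M2)]*M3)], M4, giving the overall T(s)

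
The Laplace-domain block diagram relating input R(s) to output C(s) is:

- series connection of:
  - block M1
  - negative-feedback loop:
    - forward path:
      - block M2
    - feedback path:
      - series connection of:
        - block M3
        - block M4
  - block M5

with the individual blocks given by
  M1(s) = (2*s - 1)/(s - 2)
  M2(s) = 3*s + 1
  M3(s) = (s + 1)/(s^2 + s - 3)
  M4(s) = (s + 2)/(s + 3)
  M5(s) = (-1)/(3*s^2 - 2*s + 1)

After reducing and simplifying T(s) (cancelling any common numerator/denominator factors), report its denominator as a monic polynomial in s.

Reducing step by step:

Step 1: reduce the series chain M3, M4 gives (s^2 + 3*s + 2)/(s^3 + 4*s^2 - 9)
Step 2: close the feedback loop around M2, (M3*M4) gives (3*s^4 + 13*s^3 + 4*s^2 - 27*s - 9)/(4*s^3 + 14*s^2 + 9*s - 7)
Step 3: combine M1, [M2/(1+M2*(M3*M4))], M5 in series gives (-6*s^5 - 23*s^4 + 5*s^3 + 58*s^2 - 9*s - 9)/(12*s^6 + 10*s^5 - 65*s^4 - 31*s^3 + 73*s^2 - 53*s + 14)
No further cancellation is possible in the step-3 result, so that is T(s). Its denominator becomes monic after dividing by the leading coefficient 12.

Answer: s^6 + 5*s^5/6 - 65*s^4/12 - 31*s^3/12 + 73*s^2/12 - 53*s/12 + 7/6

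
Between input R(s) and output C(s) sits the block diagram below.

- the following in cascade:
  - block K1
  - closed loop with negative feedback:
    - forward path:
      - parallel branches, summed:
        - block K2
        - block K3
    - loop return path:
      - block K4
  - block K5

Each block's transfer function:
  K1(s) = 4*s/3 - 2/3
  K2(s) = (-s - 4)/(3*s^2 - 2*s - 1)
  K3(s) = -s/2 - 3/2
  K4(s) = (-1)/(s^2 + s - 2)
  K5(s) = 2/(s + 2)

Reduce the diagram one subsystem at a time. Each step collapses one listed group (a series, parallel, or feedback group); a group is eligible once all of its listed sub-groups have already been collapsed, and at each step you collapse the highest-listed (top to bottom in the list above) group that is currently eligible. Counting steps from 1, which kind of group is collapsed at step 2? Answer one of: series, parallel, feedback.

(1) parallel reduction of K2, K3
(2) apply the feedback formula to (K2+K3), K4
(3) reduce the series chain K1, [(K2+K3)/(1+(K2+K3)*K4)], K5
Step 2 collapses a feedback group.

Hence the answer: feedback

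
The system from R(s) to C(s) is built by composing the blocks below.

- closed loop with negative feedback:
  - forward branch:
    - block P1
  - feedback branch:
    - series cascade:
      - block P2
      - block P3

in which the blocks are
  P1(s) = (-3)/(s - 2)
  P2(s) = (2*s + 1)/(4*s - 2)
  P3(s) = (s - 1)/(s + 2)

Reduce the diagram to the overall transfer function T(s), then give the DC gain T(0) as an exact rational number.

Reducing step by step:

1. reduce the series chain P2, P3 -> (2*s^2 - s - 1)/(4*s^2 + 6*s - 4)
2. feedback reduction of P1, (P2*P3) -> (-12*s^2 - 18*s + 12)/(4*s^3 - 8*s^2 - 13*s + 11)
Evaluating the step-2 result (the overall T(s)) at s = 0 gives T(0) = 12/11.

Answer: 12/11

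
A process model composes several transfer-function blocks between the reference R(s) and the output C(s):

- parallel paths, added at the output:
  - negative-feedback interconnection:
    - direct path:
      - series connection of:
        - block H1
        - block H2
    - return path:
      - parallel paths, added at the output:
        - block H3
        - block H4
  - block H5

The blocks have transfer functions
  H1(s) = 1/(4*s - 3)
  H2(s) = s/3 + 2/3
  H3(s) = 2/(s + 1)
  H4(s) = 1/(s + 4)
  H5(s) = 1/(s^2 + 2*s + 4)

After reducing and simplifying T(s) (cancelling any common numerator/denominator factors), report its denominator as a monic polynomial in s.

Step 1. multiply H1, H2 (series) = (s + 2)/(12*s - 9)
Step 2. add H3, H4 (parallel) = (3*s + 9)/(s^2 + 5*s + 4)
Step 3. apply the feedback formula to (H1*H2), (H3+H4) = (s^3 + 7*s^2 + 14*s + 8)/(12*s^3 + 54*s^2 + 18*s - 18)
Step 4. add [(H1*H2)/(1+(H1*H2)*(H3+H4))], H5 (parallel) = (s^5 + 9*s^4 + 44*s^3 + 118*s^2 + 90*s + 14)/(12*s^5 + 78*s^4 + 174*s^3 + 234*s^2 + 36*s - 72)
Step 4 gives the fully reduced T(s), with no common factor left to cancel. The denominator's leading coefficient is 12, so divide each of its coefficients by 12 to get the monic form.

Final answer: s^5 + 13*s^4/2 + 29*s^3/2 + 39*s^2/2 + 3*s - 6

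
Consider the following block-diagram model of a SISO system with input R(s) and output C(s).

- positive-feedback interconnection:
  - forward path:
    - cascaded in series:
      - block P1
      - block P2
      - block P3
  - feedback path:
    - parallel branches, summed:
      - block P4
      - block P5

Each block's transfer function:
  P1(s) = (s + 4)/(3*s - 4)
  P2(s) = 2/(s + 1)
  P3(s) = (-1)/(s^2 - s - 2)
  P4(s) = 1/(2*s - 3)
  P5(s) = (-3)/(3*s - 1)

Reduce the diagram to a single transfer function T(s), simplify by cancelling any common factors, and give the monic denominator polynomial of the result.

The answer is s^6 - 19*s^5/6 - s^4/18 + 41*s^3/6 - 17*s^2/6 - 13*s/3 + 44/9.

Reasoning:
(1) multiply P1, P2, P3 (series) gives (-2*s - 8)/(3*s^4 - 4*s^3 - 9*s^2 + 6*s + 8)
(2) sum the parallel branches P4, P5 gives (8 - 3*s)/(6*s^2 - 11*s + 3)
(3) reduce the feedback loop with forward (P1*P2*P3) and return (P4+P5) gives (-12*s^3 - 26*s^2 + 82*s - 24)/(18*s^6 - 57*s^5 - s^4 + 123*s^3 - 51*s^2 - 78*s + 88)
T(s) is the step-3 result (common factors already cancelled). Leading coefficient of the denominator: 18. Divide through by 18 for the monic polynomial.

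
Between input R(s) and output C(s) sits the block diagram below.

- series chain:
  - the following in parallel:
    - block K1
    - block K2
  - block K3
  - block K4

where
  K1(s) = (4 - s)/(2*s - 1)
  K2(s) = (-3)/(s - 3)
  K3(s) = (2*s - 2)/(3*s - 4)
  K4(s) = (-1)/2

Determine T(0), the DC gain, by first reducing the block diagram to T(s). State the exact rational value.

Step 1. combine K1, K2 in parallel gives (-s^2 + s - 9)/(2*s^2 - 7*s + 3)
Step 2. multiply (K1+K2), K3, K4 (series) gives (s^3 - 2*s^2 + 10*s - 9)/(6*s^3 - 29*s^2 + 37*s - 12)
DC gain: substitute s = 0 into T(s) from step 2: T(0) = -9/(-12) = 3/4.

Answer: 3/4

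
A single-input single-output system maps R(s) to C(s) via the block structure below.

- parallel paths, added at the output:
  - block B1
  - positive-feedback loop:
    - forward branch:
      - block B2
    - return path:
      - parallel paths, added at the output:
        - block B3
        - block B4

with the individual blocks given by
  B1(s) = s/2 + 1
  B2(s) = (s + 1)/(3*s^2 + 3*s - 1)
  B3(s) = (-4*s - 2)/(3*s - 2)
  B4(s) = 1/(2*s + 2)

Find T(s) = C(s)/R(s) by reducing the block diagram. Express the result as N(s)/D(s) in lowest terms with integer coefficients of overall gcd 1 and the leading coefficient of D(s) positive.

Reducing step by step:

(1) parallel reduction of B3, B4 -> (-8*s^2 - 9*s - 6)/(6*s^2 + 2*s - 4)
(2) feedback reduction of B2, (B3+B4) -> (6*s^2 + 2*s - 4)/(18*s^3 + 14*s^2 - 9*s + 10)
(3) combine B1, [B2/(1-B2*(B3+B4))] in parallel: this yields T(s), and no further normalization is needed

Answer: (18*s^4 + 50*s^3 + 31*s^2 - 4*s + 12)/(36*s^3 + 28*s^2 - 18*s + 20)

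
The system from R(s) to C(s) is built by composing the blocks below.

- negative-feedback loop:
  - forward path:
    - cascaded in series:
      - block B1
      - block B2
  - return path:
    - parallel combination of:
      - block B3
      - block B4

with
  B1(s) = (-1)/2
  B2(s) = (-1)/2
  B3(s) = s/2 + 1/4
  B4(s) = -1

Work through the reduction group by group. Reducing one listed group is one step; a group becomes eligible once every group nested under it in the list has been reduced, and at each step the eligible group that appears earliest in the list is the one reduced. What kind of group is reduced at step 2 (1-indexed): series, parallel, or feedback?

Reducing step by step:

(1) series reduction of B1, B2
(2) parallel reduction of B3, B4
(3) reduce the feedback loop with forward (B1*B2) and return (B3+B4)
At step 2 the group reduced is parallel.

Answer: parallel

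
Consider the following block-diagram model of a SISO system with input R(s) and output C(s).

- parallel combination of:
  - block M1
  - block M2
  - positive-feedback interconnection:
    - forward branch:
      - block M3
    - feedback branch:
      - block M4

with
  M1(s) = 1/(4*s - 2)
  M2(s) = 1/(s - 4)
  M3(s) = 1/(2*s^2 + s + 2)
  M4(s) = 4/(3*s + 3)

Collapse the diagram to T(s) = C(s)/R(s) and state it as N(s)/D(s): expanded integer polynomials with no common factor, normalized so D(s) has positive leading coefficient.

[1] reduce the feedback loop with forward M3 and return M4, giving (3*s + 3)/(6*s^3 + 9*s^2 + 9*s + 2)
[2] sum the parallel branches M1, M2, [M3/(1-M3*M4)] - this is the overall T(s), already in the required normalized form

Answer: (30*s^4 + 21*s^3 - 51*s^2 - 74*s + 12)/(24*s^5 - 72*s^4 - 78*s^3 - 82*s^2 + 36*s + 16)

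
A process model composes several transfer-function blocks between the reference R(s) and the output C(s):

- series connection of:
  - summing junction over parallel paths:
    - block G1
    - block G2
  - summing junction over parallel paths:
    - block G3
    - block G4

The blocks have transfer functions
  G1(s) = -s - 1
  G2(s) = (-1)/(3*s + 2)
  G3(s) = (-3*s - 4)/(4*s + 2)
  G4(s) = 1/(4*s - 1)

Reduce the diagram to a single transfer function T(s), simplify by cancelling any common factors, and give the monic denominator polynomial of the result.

Reducing step by step:

Step 1 - parallel reduction of G1, G2 gives (-3*s^2 - 5*s - 3)/(3*s + 2)
Step 2 - parallel reduction of G3, G4 gives (-12*s^2 - 9*s + 6)/(16*s^2 + 4*s - 2)
Step 3 - combine (G1+G2), (G3+G4) in series gives (36*s^4 + 87*s^3 + 63*s^2 - 3*s - 18)/(48*s^3 + 44*s^2 + 2*s - 4)
Step 3 gives the fully reduced T(s), with no common factor left to cancel. The denominator's leading coefficient is 48, so divide each of its coefficients by 48 to get the monic form.

Answer: s^3 + 11*s^2/12 + s/24 - 1/12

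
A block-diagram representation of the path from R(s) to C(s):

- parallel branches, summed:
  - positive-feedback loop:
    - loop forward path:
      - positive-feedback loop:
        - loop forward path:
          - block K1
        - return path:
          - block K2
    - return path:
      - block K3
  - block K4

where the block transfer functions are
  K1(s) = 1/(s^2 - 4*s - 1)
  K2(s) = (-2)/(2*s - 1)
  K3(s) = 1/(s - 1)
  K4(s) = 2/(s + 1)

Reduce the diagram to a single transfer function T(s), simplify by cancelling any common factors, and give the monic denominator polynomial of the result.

Step 1: feedback reduction of K1, K2; result (2*s - 1)/(2*s^3 - 9*s^2 + 2*s + 3)
Step 2: collapse the loop ([K1/(1-K1*K2)] forward, K3 return); result (2*s^2 - 3*s + 1)/(2*s^4 - 11*s^3 + 11*s^2 - s - 2)
Step 3: reduce the parallel group [[K1/(1-K1*K2)]/(1-[K1/(1-K1*K2)]*K3)], K4; result (4*s^4 - 20*s^3 + 21*s^2 - 4*s - 3)/(2*s^5 - 9*s^4 + 10*s^2 - 3*s - 2)
Step 3 gives the fully reduced T(s), with no common factor left to cancel. The denominator's leading coefficient is 2, so divide each of its coefficients by 2 to get the monic form.

Therefore the answer is s^5 - 9*s^4/2 + 5*s^2 - 3*s/2 - 1.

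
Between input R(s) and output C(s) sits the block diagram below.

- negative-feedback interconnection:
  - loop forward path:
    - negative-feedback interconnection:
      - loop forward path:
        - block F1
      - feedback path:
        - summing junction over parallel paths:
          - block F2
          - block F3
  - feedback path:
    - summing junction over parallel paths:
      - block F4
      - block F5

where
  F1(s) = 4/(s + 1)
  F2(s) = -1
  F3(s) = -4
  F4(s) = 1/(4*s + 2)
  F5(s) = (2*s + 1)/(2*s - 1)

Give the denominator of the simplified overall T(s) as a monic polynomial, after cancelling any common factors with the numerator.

Answer: s^3 - 15*s^2 + 19*s/4 + 21/4

Working:
(1) sum the parallel branches F2, F3, giving -5
(2) reduce the feedback loop with forward F1 and return (F2+F3), giving 4/(s - 19)
(3) add F4, F5 (parallel), giving (8*s^2 + 10*s + 1)/(8*s^2 - 2)
(4) close the feedback loop around [F1/(1+F1*(F2+F3))], (F4+F5), giving (16*s^2 - 4)/(4*s^3 - 60*s^2 + 19*s + 21)
That last expression is T(s), already simplified. Scaling its denominator by 1/4 (the reciprocal of the leading coefficient) yields the monic denominator.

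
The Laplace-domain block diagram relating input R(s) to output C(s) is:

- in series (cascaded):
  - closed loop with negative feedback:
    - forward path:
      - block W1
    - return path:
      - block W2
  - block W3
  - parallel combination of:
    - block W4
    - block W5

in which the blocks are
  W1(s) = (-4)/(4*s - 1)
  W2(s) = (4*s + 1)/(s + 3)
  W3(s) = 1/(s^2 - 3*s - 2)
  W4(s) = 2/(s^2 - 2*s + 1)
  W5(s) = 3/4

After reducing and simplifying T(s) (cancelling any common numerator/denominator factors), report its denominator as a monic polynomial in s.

(1) apply the feedback formula to W1, W2, giving (-4*s - 12)/(4*s^2 - 5*s - 7)
(2) combine W4, W5 in parallel, giving (3*s^2 - 6*s + 11)/(4*s^2 - 8*s + 4)
(3) multiply [W1/(1+W1*W2)], W3, (W4+W5) (series), giving (-3*s^3 - 3*s^2 + 7*s - 33)/(4*s^6 - 25*s^5 + 38*s^4 + 14*s^3 - 48*s^2 + 3*s + 14)
No further cancellation is possible in the step-3 result, so that is T(s). Its denominator becomes monic after dividing by the leading coefficient 4.

Final answer: s^6 - 25*s^5/4 + 19*s^4/2 + 7*s^3/2 - 12*s^2 + 3*s/4 + 7/2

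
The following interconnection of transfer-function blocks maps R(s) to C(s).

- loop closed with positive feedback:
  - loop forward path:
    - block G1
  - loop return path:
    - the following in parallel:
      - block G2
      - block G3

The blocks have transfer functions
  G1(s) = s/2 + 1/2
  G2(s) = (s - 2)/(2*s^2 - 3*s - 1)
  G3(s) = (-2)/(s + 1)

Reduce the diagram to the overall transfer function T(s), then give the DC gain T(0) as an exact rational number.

Reducing step by step:

Step 1: parallel reduction of G2, G3: (-3*s^2 + 5*s)/(2*s^3 - s^2 - 4*s - 1)
Step 2: close the feedback loop around G1, (G2+G3): (2*s^3 - s^2 - 4*s - 1)/(7*s^2 - 11*s - 2)
DC gain: substitute s = 0 into T(s) from step 2: T(0) = -1/(-2) = 1/2.

Answer: 1/2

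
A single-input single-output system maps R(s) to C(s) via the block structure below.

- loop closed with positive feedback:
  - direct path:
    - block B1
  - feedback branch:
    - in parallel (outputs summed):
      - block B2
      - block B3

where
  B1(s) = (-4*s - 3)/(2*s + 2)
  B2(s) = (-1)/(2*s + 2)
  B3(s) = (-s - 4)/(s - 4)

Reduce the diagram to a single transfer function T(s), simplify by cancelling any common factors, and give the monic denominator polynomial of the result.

Answer: s^3 + 29*s^2/2 + 77*s/4 + 7

Working:
Step 1: reduce the parallel group B2, B3 gives (-2*s^2 - 11*s - 4)/(2*s^2 - 6*s - 8)
Step 2: close the feedback loop around B1, (B2+B3) gives (8*s^3 - 18*s^2 - 50*s - 24)/(4*s^3 + 58*s^2 + 77*s + 28)
T(s) is the step-2 result (common factors already cancelled). Leading coefficient of the denominator: 4. Divide through by 4 for the monic polynomial.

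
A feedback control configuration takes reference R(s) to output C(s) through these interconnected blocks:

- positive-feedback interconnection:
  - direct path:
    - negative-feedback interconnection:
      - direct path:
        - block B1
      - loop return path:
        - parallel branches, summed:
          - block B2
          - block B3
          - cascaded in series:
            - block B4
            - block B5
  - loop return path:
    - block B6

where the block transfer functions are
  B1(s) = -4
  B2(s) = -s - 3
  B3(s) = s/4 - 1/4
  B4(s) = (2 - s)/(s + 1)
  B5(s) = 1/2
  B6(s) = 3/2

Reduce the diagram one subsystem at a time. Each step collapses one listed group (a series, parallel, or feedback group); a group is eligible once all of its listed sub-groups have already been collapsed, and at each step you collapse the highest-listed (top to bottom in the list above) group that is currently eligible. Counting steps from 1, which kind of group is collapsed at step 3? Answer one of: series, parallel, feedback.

Step 1. multiply B4, B5 (series)
Step 2. reduce the parallel group B2, B3, (B4*B5)
Step 3. feedback reduction of B1, (B2+B3+(B4*B5))
Step 4. feedback reduction of [B1/(1+B1*(B2+B3+(B4*B5)))], B6
The group at step 3 is a feedback group.

Answer: feedback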